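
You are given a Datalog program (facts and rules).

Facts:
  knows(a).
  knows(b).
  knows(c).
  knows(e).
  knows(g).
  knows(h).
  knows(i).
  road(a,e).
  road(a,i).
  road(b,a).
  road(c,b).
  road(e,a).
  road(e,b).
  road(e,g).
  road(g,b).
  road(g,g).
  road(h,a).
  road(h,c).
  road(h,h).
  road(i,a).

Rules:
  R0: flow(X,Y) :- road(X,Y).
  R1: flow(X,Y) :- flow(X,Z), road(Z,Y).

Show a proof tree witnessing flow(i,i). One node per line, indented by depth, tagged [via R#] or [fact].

flow(i,i)  [via R1]
  flow(i,a)  [via R0]
    road(i,a)  [fact]
  road(a,i)  [fact]

round 1: derive flow(a,e) via R0 from road(a,e)
round 1: derive flow(a,i) via R0 from road(a,i)
round 1: derive flow(b,a) via R0 from road(b,a)
round 1: derive flow(c,b) via R0 from road(c,b)
round 1: derive flow(e,a) via R0 from road(e,a)
round 1: derive flow(e,b) via R0 from road(e,b)
round 1: derive flow(e,g) via R0 from road(e,g)
round 1: derive flow(g,b) via R0 from road(g,b)
round 1: derive flow(g,g) via R0 from road(g,g)
round 1: derive flow(h,a) via R0 from road(h,a)
round 1: derive flow(h,c) via R0 from road(h,c)
round 1: derive flow(h,h) via R0 from road(h,h)
round 1: derive flow(i,a) via R0 from road(i,a)
round 2: derive flow(a,a) via R1 from flow(a,e), road(e,a)
round 2: derive flow(a,b) via R1 from flow(a,e), road(e,b)
round 2: derive flow(a,g) via R1 from flow(a,e), road(e,g)
round 2: derive flow(b,e) via R1 from flow(b,a), road(a,e)
round 2: derive flow(b,i) via R1 from flow(b,a), road(a,i)
round 2: derive flow(c,a) via R1 from flow(c,b), road(b,a)
round 2: derive flow(e,e) via R1 from flow(e,a), road(a,e)
round 2: derive flow(e,i) via R1 from flow(e,a), road(a,i)
round 2: derive flow(g,a) via R1 from flow(g,b), road(b,a)
round 2: derive flow(h,b) via R1 from flow(h,c), road(c,b)
round 2: derive flow(h,e) via R1 from flow(h,a), road(a,e)
round 2: derive flow(h,i) via R1 from flow(h,a), road(a,i)
round 2: derive flow(i,e) via R1 from flow(i,a), road(a,e)
round 2: derive flow(i,i) via R1 from flow(i,a), road(a,i)
round 3: derive flow(b,b) via R1 from flow(b,e), road(e,b)
round 3: derive flow(b,g) via R1 from flow(b,e), road(e,g)
round 3: derive flow(c,e) via R1 from flow(c,a), road(a,e)
round 3: derive flow(c,i) via R1 from flow(c,a), road(a,i)
round 3: derive flow(g,e) via R1 from flow(g,a), road(a,e)
round 3: derive flow(g,i) via R1 from flow(g,a), road(a,i)
round 3: derive flow(h,g) via R1 from flow(h,e), road(e,g)
round 3: derive flow(i,b) via R1 from flow(i,e), road(e,b)
round 3: derive flow(i,g) via R1 from flow(i,e), road(e,g)
round 4: derive flow(c,g) via R1 from flow(c,e), road(e,g)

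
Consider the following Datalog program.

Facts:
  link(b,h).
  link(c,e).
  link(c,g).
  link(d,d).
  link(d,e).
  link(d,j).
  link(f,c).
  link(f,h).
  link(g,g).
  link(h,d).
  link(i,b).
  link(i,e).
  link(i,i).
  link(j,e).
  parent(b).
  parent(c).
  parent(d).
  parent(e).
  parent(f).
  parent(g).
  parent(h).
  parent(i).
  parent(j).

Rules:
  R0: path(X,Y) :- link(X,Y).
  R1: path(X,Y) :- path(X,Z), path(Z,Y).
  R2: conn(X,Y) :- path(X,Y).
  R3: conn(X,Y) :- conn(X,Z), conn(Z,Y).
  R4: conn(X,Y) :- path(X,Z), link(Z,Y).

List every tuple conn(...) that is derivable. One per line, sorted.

round 1: derive path(b,h) via R0 from link(b,h)
round 1: derive path(c,e) via R0 from link(c,e)
round 1: derive path(c,g) via R0 from link(c,g)
round 1: derive path(d,d) via R0 from link(d,d)
round 1: derive path(d,e) via R0 from link(d,e)
round 1: derive path(d,j) via R0 from link(d,j)
round 1: derive path(f,c) via R0 from link(f,c)
round 1: derive path(f,h) via R0 from link(f,h)
round 1: derive path(g,g) via R0 from link(g,g)
round 1: derive path(h,d) via R0 from link(h,d)
round 1: derive path(i,b) via R0 from link(i,b)
round 1: derive path(i,e) via R0 from link(i,e)
round 1: derive path(i,i) via R0 from link(i,i)
round 1: derive path(j,e) via R0 from link(j,e)
round 2: derive path(b,d) via R1 from path(b,h), path(h,d)
round 2: derive path(f,d) via R1 from path(f,h), path(h,d)
round 2: derive path(f,e) via R1 from path(f,c), path(c,e)
round 2: derive path(f,g) via R1 from path(f,c), path(c,g)
round 2: derive path(h,e) via R1 from path(h,d), path(d,e)
round 2: derive path(h,j) via R1 from path(h,d), path(d,j)
round 2: derive path(i,h) via R1 from path(i,b), path(b,h)
round 2: derive conn(b,h) via R2 from path(b,h)
round 2: derive conn(c,e) via R2 from path(c,e)
round 2: derive conn(c,g) via R2 from path(c,g)
round 2: derive conn(d,d) via R2 from path(d,d)
round 2: derive conn(d,e) via R2 from path(d,e)
round 2: derive conn(d,j) via R2 from path(d,j)
round 2: derive conn(f,c) via R2 from path(f,c)
round 2: derive conn(f,h) via R2 from path(f,h)
round 2: derive conn(g,g) via R2 from path(g,g)
round 2: derive conn(h,d) via R2 from path(h,d)
round 2: derive conn(i,b) via R2 from path(i,b)
round 2: derive conn(i,e) via R2 from path(i,e)
round 2: derive conn(i,i) via R2 from path(i,i)
round 2: derive conn(j,e) via R2 from path(j,e)
round 2: derive conn(b,d) via R4 from path(b,h), link(h,d)
round 2: derive conn(f,d) via R4 from path(f,h), link(h,d)
round 2: derive conn(f,e) via R4 from path(f,c), link(c,e)
round 2: derive conn(f,g) via R4 from path(f,c), link(c,g)
round 2: derive conn(h,e) via R4 from path(h,d), link(d,e)
round 2: derive conn(h,j) via R4 from path(h,d), link(d,j)
round 2: derive conn(i,h) via R4 from path(i,b), link(b,h)
round 3: derive path(b,e) via R1 from path(b,d), path(d,e)
round 3: derive path(b,j) via R1 from path(b,d), path(d,j)
round 3: derive path(f,j) via R1 from path(f,d), path(d,j)
round 3: derive path(i,d) via R1 from path(i,b), path(b,d)
round 3: derive path(i,j) via R1 from path(i,h), path(h,j)
round 3: derive conn(b,e) via R3 from conn(b,d), conn(d,e)
round 3: derive conn(b,j) via R3 from conn(b,d), conn(d,j)
round 3: derive conn(f,j) via R3 from conn(f,d), conn(d,j)
round 3: derive conn(i,d) via R3 from conn(i,b), conn(b,d)
round 3: derive conn(i,j) via R3 from conn(i,h), conn(h,j)

conn(b,d)
conn(b,e)
conn(b,h)
conn(b,j)
conn(c,e)
conn(c,g)
conn(d,d)
conn(d,e)
conn(d,j)
conn(f,c)
conn(f,d)
conn(f,e)
conn(f,g)
conn(f,h)
conn(f,j)
conn(g,g)
conn(h,d)
conn(h,e)
conn(h,j)
conn(i,b)
conn(i,d)
conn(i,e)
conn(i,h)
conn(i,i)
conn(i,j)
conn(j,e)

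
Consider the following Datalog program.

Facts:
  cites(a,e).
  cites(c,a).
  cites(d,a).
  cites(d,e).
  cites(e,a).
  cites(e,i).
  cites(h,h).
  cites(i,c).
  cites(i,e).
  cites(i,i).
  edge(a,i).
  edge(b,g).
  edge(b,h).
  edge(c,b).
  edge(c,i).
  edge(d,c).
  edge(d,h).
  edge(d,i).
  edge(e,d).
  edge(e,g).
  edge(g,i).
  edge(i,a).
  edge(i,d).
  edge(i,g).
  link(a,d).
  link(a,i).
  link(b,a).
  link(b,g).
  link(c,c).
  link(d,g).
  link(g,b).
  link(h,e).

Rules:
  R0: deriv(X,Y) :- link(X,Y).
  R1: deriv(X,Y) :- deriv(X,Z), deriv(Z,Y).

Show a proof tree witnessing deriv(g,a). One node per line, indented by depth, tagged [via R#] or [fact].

round 1: derive deriv(a,d) via R0 from link(a,d)
round 1: derive deriv(a,i) via R0 from link(a,i)
round 1: derive deriv(b,a) via R0 from link(b,a)
round 1: derive deriv(b,g) via R0 from link(b,g)
round 1: derive deriv(c,c) via R0 from link(c,c)
round 1: derive deriv(d,g) via R0 from link(d,g)
round 1: derive deriv(g,b) via R0 from link(g,b)
round 1: derive deriv(h,e) via R0 from link(h,e)
round 2: derive deriv(a,g) via R1 from deriv(a,d), deriv(d,g)
round 2: derive deriv(b,b) via R1 from deriv(b,g), deriv(g,b)
round 2: derive deriv(b,d) via R1 from deriv(b,a), deriv(a,d)
round 2: derive deriv(b,i) via R1 from deriv(b,a), deriv(a,i)
round 2: derive deriv(d,b) via R1 from deriv(d,g), deriv(g,b)
round 2: derive deriv(g,a) via R1 from deriv(g,b), deriv(b,a)
round 2: derive deriv(g,g) via R1 from deriv(g,b), deriv(b,g)
round 3: derive deriv(a,a) via R1 from deriv(a,g), deriv(g,a)
round 3: derive deriv(a,b) via R1 from deriv(a,d), deriv(d,b)
round 3: derive deriv(d,a) via R1 from deriv(d,b), deriv(b,a)
round 3: derive deriv(d,d) via R1 from deriv(d,b), deriv(b,d)
round 3: derive deriv(d,i) via R1 from deriv(d,b), deriv(b,i)
round 3: derive deriv(g,d) via R1 from deriv(g,a), deriv(a,d)
round 3: derive deriv(g,i) via R1 from deriv(g,a), deriv(a,i)

deriv(g,a)  [via R1]
  deriv(g,b)  [via R0]
    link(g,b)  [fact]
  deriv(b,a)  [via R0]
    link(b,a)  [fact]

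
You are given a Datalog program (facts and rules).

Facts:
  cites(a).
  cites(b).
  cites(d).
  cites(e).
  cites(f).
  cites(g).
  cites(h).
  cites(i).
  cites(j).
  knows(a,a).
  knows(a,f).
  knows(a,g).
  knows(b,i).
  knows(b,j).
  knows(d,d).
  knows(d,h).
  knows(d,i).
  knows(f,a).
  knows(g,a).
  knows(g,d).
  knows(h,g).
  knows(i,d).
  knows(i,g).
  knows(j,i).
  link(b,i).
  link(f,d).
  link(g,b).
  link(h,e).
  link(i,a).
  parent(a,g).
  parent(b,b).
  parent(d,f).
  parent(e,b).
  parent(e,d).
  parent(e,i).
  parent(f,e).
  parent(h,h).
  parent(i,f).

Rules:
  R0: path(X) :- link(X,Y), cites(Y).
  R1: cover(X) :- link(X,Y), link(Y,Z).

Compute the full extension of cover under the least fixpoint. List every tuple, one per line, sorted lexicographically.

cover(b)
cover(g)

round 1: derive cover(b) via R1 from link(b,i), link(i,a)
round 1: derive cover(g) via R1 from link(g,b), link(b,i)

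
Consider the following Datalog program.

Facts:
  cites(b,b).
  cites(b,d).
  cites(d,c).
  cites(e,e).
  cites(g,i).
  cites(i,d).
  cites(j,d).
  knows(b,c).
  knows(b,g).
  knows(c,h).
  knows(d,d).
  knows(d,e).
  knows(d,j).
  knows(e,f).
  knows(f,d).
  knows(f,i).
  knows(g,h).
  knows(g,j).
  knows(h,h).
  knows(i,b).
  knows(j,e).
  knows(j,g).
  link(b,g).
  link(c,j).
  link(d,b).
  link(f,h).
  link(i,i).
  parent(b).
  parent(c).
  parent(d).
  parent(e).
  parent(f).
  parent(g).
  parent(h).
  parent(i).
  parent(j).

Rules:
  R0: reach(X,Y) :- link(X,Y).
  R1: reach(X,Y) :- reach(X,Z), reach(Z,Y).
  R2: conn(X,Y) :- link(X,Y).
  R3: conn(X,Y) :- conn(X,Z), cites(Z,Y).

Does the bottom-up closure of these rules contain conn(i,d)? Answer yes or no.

yes

round 1: derive conn(b,g) via R2 from link(b,g)
round 1: derive conn(c,j) via R2 from link(c,j)
round 1: derive conn(d,b) via R2 from link(d,b)
round 1: derive conn(f,h) via R2 from link(f,h)
round 1: derive conn(i,i) via R2 from link(i,i)
round 2: derive conn(b,i) via R3 from conn(b,g), cites(g,i)
round 2: derive conn(c,d) via R3 from conn(c,j), cites(j,d)
round 2: derive conn(d,d) via R3 from conn(d,b), cites(b,d)
round 2: derive conn(i,d) via R3 from conn(i,i), cites(i,d)
round 3: derive conn(b,d) via R3 from conn(b,i), cites(i,d)
round 3: derive conn(c,c) via R3 from conn(c,d), cites(d,c)
round 3: derive conn(d,c) via R3 from conn(d,d), cites(d,c)
round 3: derive conn(i,c) via R3 from conn(i,d), cites(d,c)
round 4: derive conn(b,c) via R3 from conn(b,d), cites(d,c)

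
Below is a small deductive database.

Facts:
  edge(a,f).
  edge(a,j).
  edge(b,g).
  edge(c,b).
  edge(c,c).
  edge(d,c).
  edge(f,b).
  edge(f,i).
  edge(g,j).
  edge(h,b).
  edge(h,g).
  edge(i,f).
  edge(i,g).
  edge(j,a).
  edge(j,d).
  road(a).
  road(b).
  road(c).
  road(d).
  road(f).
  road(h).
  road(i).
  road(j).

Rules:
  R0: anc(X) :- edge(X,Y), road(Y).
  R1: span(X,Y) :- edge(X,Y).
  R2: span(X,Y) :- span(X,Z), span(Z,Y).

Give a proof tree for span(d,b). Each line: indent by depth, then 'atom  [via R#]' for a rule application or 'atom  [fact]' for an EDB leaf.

span(d,b)  [via R2]
  span(d,c)  [via R1]
    edge(d,c)  [fact]
  span(c,b)  [via R1]
    edge(c,b)  [fact]

round 1: derive span(a,f) via R1 from edge(a,f)
round 1: derive span(a,j) via R1 from edge(a,j)
round 1: derive span(b,g) via R1 from edge(b,g)
round 1: derive span(c,b) via R1 from edge(c,b)
round 1: derive span(c,c) via R1 from edge(c,c)
round 1: derive span(d,c) via R1 from edge(d,c)
round 1: derive span(f,b) via R1 from edge(f,b)
round 1: derive span(f,i) via R1 from edge(f,i)
round 1: derive span(g,j) via R1 from edge(g,j)
round 1: derive span(h,b) via R1 from edge(h,b)
round 1: derive span(h,g) via R1 from edge(h,g)
round 1: derive span(i,f) via R1 from edge(i,f)
round 1: derive span(i,g) via R1 from edge(i,g)
round 1: derive span(j,a) via R1 from edge(j,a)
round 1: derive span(j,d) via R1 from edge(j,d)
round 2: derive span(a,a) via R2 from span(a,j), span(j,a)
round 2: derive span(a,b) via R2 from span(a,f), span(f,b)
round 2: derive span(a,d) via R2 from span(a,j), span(j,d)
round 2: derive span(a,i) via R2 from span(a,f), span(f,i)
round 2: derive span(b,j) via R2 from span(b,g), span(g,j)
round 2: derive span(c,g) via R2 from span(c,b), span(b,g)
round 2: derive span(d,b) via R2 from span(d,c), span(c,b)
round 2: derive span(f,f) via R2 from span(f,i), span(i,f)
round 2: derive span(f,g) via R2 from span(f,b), span(b,g)
round 2: derive span(g,a) via R2 from span(g,j), span(j,a)
round 2: derive span(g,d) via R2 from span(g,j), span(j,d)
round 2: derive span(h,j) via R2 from span(h,g), span(g,j)
round 2: derive span(i,b) via R2 from span(i,f), span(f,b)
round 2: derive span(i,i) via R2 from span(i,f), span(f,i)
round 2: derive span(i,j) via R2 from span(i,g), span(g,j)
round 2: derive span(j,c) via R2 from span(j,d), span(d,c)
round 2: derive span(j,f) via R2 from span(j,a), span(a,f)
round 2: derive span(j,j) via R2 from span(j,a), span(a,j)
round 3: derive span(a,c) via R2 from span(a,d), span(d,c)
round 3: derive span(a,g) via R2 from span(a,b), span(b,g)
round 3: derive span(b,a) via R2 from span(b,g), span(g,a)
round 3: derive span(b,c) via R2 from span(b,j), span(j,c)
round 3: derive span(b,d) via R2 from span(b,g), span(g,d)
round 3: derive span(b,f) via R2 from span(b,j), span(j,f)
round 3: derive span(c,a) via R2 from span(c,g), span(g,a)
round 3: derive span(c,d) via R2 from span(c,g), span(g,d)
round 3: derive span(c,j) via R2 from span(c,b), span(b,j)
round 3: derive span(d,g) via R2 from span(d,b), span(b,g)
round 3: derive span(d,j) via R2 from span(d,b), span(b,j)
round 3: derive span(f,a) via R2 from span(f,g), span(g,a)
round 3: derive span(f,d) via R2 from span(f,g), span(g,d)
round 3: derive span(f,j) via R2 from span(f,b), span(b,j)
round 3: derive span(g,b) via R2 from span(g,a), span(a,b)
round 3: derive span(g,c) via R2 from span(g,d), span(d,c)
round 3: derive span(g,f) via R2 from span(g,a), span(a,f)
round 3: derive span(g,i) via R2 from span(g,a), span(a,i)
round 3: derive span(h,a) via R2 from span(h,g), span(g,a)
round 3: derive span(h,c) via R2 from span(h,j), span(j,c)
round 3: derive span(h,d) via R2 from span(h,g), span(g,d)
round 3: derive span(h,f) via R2 from span(h,j), span(j,f)
round 3: derive span(i,a) via R2 from span(i,g), span(g,a)
round 3: derive span(i,c) via R2 from span(i,j), span(j,c)
round 3: derive span(i,d) via R2 from span(i,g), span(g,d)
round 3: derive span(j,b) via R2 from span(j,a), span(a,b)
round 3: derive span(j,g) via R2 from span(j,c), span(c,g)
round 3: derive span(j,i) via R2 from span(j,a), span(a,i)
round 4: derive span(b,b) via R2 from span(b,a), span(a,b)
round 4: derive span(b,i) via R2 from span(b,a), span(a,i)
round 4: derive span(c,f) via R2 from span(c,a), span(a,f)
round 4: derive span(c,i) via R2 from span(c,a), span(a,i)
round 4: derive span(d,a) via R2 from span(d,b), span(b,a)
round 4: derive span(d,d) via R2 from span(d,b), span(b,d)
round 4: derive span(d,f) via R2 from span(d,b), span(b,f)
round 4: derive span(d,i) via R2 from span(d,g), span(g,i)
round 4: derive span(f,c) via R2 from span(f,a), span(a,c)
round 4: derive span(g,g) via R2 from span(g,a), span(a,g)
round 4: derive span(h,i) via R2 from span(h,a), span(a,i)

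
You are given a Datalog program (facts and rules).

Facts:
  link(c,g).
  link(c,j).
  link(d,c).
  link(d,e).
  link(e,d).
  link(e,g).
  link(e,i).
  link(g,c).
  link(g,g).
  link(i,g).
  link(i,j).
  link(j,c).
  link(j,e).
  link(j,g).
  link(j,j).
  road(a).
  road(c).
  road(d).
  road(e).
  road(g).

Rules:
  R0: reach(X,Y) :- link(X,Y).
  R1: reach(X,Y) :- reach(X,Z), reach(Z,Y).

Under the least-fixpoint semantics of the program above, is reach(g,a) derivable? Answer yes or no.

no

round 1: derive reach(c,g) via R0 from link(c,g)
round 1: derive reach(c,j) via R0 from link(c,j)
round 1: derive reach(d,c) via R0 from link(d,c)
round 1: derive reach(d,e) via R0 from link(d,e)
round 1: derive reach(e,d) via R0 from link(e,d)
round 1: derive reach(e,g) via R0 from link(e,g)
round 1: derive reach(e,i) via R0 from link(e,i)
round 1: derive reach(g,c) via R0 from link(g,c)
round 1: derive reach(g,g) via R0 from link(g,g)
round 1: derive reach(i,g) via R0 from link(i,g)
round 1: derive reach(i,j) via R0 from link(i,j)
round 1: derive reach(j,c) via R0 from link(j,c)
round 1: derive reach(j,e) via R0 from link(j,e)
round 1: derive reach(j,g) via R0 from link(j,g)
round 1: derive reach(j,j) via R0 from link(j,j)
round 2: derive reach(c,c) via R1 from reach(c,g), reach(g,c)
round 2: derive reach(c,e) via R1 from reach(c,j), reach(j,e)
round 2: derive reach(d,d) via R1 from reach(d,e), reach(e,d)
round 2: derive reach(d,g) via R1 from reach(d,c), reach(c,g)
round 2: derive reach(d,i) via R1 from reach(d,e), reach(e,i)
round 2: derive reach(d,j) via R1 from reach(d,c), reach(c,j)
round 2: derive reach(e,c) via R1 from reach(e,d), reach(d,c)
round 2: derive reach(e,e) via R1 from reach(e,d), reach(d,e)
round 2: derive reach(e,j) via R1 from reach(e,i), reach(i,j)
round 2: derive reach(g,j) via R1 from reach(g,c), reach(c,j)
round 2: derive reach(i,c) via R1 from reach(i,g), reach(g,c)
round 2: derive reach(i,e) via R1 from reach(i,j), reach(j,e)
round 2: derive reach(j,d) via R1 from reach(j,e), reach(e,d)
round 2: derive reach(j,i) via R1 from reach(j,e), reach(e,i)
round 3: derive reach(c,d) via R1 from reach(c,e), reach(e,d)
round 3: derive reach(c,i) via R1 from reach(c,e), reach(e,i)
round 3: derive reach(g,d) via R1 from reach(g,j), reach(j,d)
round 3: derive reach(g,e) via R1 from reach(g,c), reach(c,e)
round 3: derive reach(g,i) via R1 from reach(g,j), reach(j,i)
round 3: derive reach(i,d) via R1 from reach(i,e), reach(e,d)
round 3: derive reach(i,i) via R1 from reach(i,e), reach(e,i)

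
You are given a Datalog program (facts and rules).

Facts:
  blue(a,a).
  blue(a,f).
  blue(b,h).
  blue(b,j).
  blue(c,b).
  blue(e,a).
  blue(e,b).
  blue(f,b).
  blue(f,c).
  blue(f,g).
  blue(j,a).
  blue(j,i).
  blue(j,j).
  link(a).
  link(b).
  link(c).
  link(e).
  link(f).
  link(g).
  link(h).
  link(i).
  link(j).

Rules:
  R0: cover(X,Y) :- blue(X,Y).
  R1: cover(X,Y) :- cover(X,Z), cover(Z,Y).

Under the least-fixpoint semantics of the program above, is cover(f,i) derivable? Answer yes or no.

yes

round 1: derive cover(a,a) via R0 from blue(a,a)
round 1: derive cover(a,f) via R0 from blue(a,f)
round 1: derive cover(b,h) via R0 from blue(b,h)
round 1: derive cover(b,j) via R0 from blue(b,j)
round 1: derive cover(c,b) via R0 from blue(c,b)
round 1: derive cover(e,a) via R0 from blue(e,a)
round 1: derive cover(e,b) via R0 from blue(e,b)
round 1: derive cover(f,b) via R0 from blue(f,b)
round 1: derive cover(f,c) via R0 from blue(f,c)
round 1: derive cover(f,g) via R0 from blue(f,g)
round 1: derive cover(j,a) via R0 from blue(j,a)
round 1: derive cover(j,i) via R0 from blue(j,i)
round 1: derive cover(j,j) via R0 from blue(j,j)
round 2: derive cover(a,b) via R1 from cover(a,f), cover(f,b)
round 2: derive cover(a,c) via R1 from cover(a,f), cover(f,c)
round 2: derive cover(a,g) via R1 from cover(a,f), cover(f,g)
round 2: derive cover(b,a) via R1 from cover(b,j), cover(j,a)
round 2: derive cover(b,i) via R1 from cover(b,j), cover(j,i)
round 2: derive cover(c,h) via R1 from cover(c,b), cover(b,h)
round 2: derive cover(c,j) via R1 from cover(c,b), cover(b,j)
round 2: derive cover(e,f) via R1 from cover(e,a), cover(a,f)
round 2: derive cover(e,h) via R1 from cover(e,b), cover(b,h)
round 2: derive cover(e,j) via R1 from cover(e,b), cover(b,j)
round 2: derive cover(f,h) via R1 from cover(f,b), cover(b,h)
round 2: derive cover(f,j) via R1 from cover(f,b), cover(b,j)
round 2: derive cover(j,f) via R1 from cover(j,a), cover(a,f)
round 3: derive cover(a,h) via R1 from cover(a,b), cover(b,h)
round 3: derive cover(a,i) via R1 from cover(a,b), cover(b,i)
round 3: derive cover(a,j) via R1 from cover(a,b), cover(b,j)
round 3: derive cover(b,b) via R1 from cover(b,a), cover(a,b)
round 3: derive cover(b,c) via R1 from cover(b,a), cover(a,c)
round 3: derive cover(b,f) via R1 from cover(b,a), cover(a,f)
round 3: derive cover(b,g) via R1 from cover(b,a), cover(a,g)
round 3: derive cover(c,a) via R1 from cover(c,b), cover(b,a)
round 3: derive cover(c,f) via R1 from cover(c,j), cover(j,f)
round 3: derive cover(c,i) via R1 from cover(c,b), cover(b,i)
round 3: derive cover(e,c) via R1 from cover(e,a), cover(a,c)
round 3: derive cover(e,g) via R1 from cover(e,a), cover(a,g)
round 3: derive cover(e,i) via R1 from cover(e,b), cover(b,i)
round 3: derive cover(f,a) via R1 from cover(f,b), cover(b,a)
round 3: derive cover(f,f) via R1 from cover(f,j), cover(j,f)
round 3: derive cover(f,i) via R1 from cover(f,b), cover(b,i)
round 3: derive cover(j,b) via R1 from cover(j,a), cover(a,b)
round 3: derive cover(j,c) via R1 from cover(j,a), cover(a,c)
round 3: derive cover(j,g) via R1 from cover(j,a), cover(a,g)
round 3: derive cover(j,h) via R1 from cover(j,f), cover(f,h)
round 4: derive cover(c,c) via R1 from cover(c,a), cover(a,c)
round 4: derive cover(c,g) via R1 from cover(c,a), cover(a,g)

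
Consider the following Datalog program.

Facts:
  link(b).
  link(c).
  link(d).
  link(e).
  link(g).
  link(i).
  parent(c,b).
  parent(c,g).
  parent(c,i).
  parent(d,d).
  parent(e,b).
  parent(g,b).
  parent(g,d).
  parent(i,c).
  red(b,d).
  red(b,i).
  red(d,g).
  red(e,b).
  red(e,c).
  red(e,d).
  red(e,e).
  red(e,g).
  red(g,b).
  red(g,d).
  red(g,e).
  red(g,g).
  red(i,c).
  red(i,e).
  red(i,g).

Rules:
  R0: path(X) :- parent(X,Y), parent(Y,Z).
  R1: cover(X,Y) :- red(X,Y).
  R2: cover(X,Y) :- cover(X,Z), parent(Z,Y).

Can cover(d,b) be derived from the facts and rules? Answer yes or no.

yes

round 1: derive cover(b,d) via R1 from red(b,d)
round 1: derive cover(b,i) via R1 from red(b,i)
round 1: derive cover(d,g) via R1 from red(d,g)
round 1: derive cover(e,b) via R1 from red(e,b)
round 1: derive cover(e,c) via R1 from red(e,c)
round 1: derive cover(e,d) via R1 from red(e,d)
round 1: derive cover(e,e) via R1 from red(e,e)
round 1: derive cover(e,g) via R1 from red(e,g)
round 1: derive cover(g,b) via R1 from red(g,b)
round 1: derive cover(g,d) via R1 from red(g,d)
round 1: derive cover(g,e) via R1 from red(g,e)
round 1: derive cover(g,g) via R1 from red(g,g)
round 1: derive cover(i,c) via R1 from red(i,c)
round 1: derive cover(i,e) via R1 from red(i,e)
round 1: derive cover(i,g) via R1 from red(i,g)
round 2: derive cover(b,c) via R2 from cover(b,i), parent(i,c)
round 2: derive cover(d,b) via R2 from cover(d,g), parent(g,b)
round 2: derive cover(d,d) via R2 from cover(d,g), parent(g,d)
round 2: derive cover(e,i) via R2 from cover(e,c), parent(c,i)
round 2: derive cover(i,b) via R2 from cover(i,c), parent(c,b)
round 2: derive cover(i,d) via R2 from cover(i,g), parent(g,d)
round 2: derive cover(i,i) via R2 from cover(i,c), parent(c,i)
round 3: derive cover(b,b) via R2 from cover(b,c), parent(c,b)
round 3: derive cover(b,g) via R2 from cover(b,c), parent(c,g)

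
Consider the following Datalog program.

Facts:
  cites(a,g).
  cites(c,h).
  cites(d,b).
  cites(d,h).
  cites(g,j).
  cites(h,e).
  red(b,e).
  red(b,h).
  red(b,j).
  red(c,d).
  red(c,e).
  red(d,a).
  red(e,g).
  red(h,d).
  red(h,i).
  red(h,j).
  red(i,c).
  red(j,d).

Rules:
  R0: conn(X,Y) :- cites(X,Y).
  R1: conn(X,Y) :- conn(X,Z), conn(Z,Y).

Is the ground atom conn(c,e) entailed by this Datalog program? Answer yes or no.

round 1: derive conn(a,g) via R0 from cites(a,g)
round 1: derive conn(c,h) via R0 from cites(c,h)
round 1: derive conn(d,b) via R0 from cites(d,b)
round 1: derive conn(d,h) via R0 from cites(d,h)
round 1: derive conn(g,j) via R0 from cites(g,j)
round 1: derive conn(h,e) via R0 from cites(h,e)
round 2: derive conn(a,j) via R1 from conn(a,g), conn(g,j)
round 2: derive conn(c,e) via R1 from conn(c,h), conn(h,e)
round 2: derive conn(d,e) via R1 from conn(d,h), conn(h,e)

yes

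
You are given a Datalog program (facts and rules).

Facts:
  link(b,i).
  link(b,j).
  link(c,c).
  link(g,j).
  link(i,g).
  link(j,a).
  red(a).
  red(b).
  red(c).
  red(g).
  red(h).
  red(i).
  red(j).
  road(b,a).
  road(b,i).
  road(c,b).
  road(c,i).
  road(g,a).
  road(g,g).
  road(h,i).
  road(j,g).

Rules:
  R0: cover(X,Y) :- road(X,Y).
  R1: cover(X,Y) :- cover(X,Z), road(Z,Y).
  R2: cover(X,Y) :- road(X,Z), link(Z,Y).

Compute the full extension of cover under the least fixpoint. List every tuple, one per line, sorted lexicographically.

round 1: derive cover(b,a) via R0 from road(b,a)
round 1: derive cover(b,i) via R0 from road(b,i)
round 1: derive cover(c,b) via R0 from road(c,b)
round 1: derive cover(c,i) via R0 from road(c,i)
round 1: derive cover(g,a) via R0 from road(g,a)
round 1: derive cover(g,g) via R0 from road(g,g)
round 1: derive cover(h,i) via R0 from road(h,i)
round 1: derive cover(j,g) via R0 from road(j,g)
round 1: derive cover(b,g) via R2 from road(b,i), link(i,g)
round 1: derive cover(c,g) via R2 from road(c,i), link(i,g)
round 1: derive cover(c,j) via R2 from road(c,b), link(b,j)
round 1: derive cover(g,j) via R2 from road(g,g), link(g,j)
round 1: derive cover(h,g) via R2 from road(h,i), link(i,g)
round 1: derive cover(j,j) via R2 from road(j,g), link(g,j)
round 2: derive cover(c,a) via R1 from cover(c,b), road(b,a)
round 2: derive cover(h,a) via R1 from cover(h,g), road(g,a)
round 2: derive cover(j,a) via R1 from cover(j,g), road(g,a)

cover(b,a)
cover(b,g)
cover(b,i)
cover(c,a)
cover(c,b)
cover(c,g)
cover(c,i)
cover(c,j)
cover(g,a)
cover(g,g)
cover(g,j)
cover(h,a)
cover(h,g)
cover(h,i)
cover(j,a)
cover(j,g)
cover(j,j)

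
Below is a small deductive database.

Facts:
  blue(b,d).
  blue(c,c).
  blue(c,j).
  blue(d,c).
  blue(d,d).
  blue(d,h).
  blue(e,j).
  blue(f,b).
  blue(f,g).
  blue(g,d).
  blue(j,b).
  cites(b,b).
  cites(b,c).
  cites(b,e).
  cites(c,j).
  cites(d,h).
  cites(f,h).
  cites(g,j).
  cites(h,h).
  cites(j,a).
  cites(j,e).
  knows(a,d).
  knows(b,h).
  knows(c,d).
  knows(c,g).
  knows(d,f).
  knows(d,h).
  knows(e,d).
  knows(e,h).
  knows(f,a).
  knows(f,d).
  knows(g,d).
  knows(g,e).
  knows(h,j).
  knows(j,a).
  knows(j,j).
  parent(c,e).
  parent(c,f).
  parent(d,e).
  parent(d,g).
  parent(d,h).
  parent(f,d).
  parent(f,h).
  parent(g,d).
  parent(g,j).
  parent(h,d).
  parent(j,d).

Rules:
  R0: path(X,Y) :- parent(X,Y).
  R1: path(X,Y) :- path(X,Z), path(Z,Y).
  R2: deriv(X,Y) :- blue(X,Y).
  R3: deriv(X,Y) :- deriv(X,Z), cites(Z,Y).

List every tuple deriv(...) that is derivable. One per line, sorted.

deriv(b,d)
deriv(b,h)
deriv(c,a)
deriv(c,c)
deriv(c,e)
deriv(c,j)
deriv(d,a)
deriv(d,c)
deriv(d,d)
deriv(d,e)
deriv(d,h)
deriv(d,j)
deriv(e,a)
deriv(e,e)
deriv(e,j)
deriv(f,a)
deriv(f,b)
deriv(f,c)
deriv(f,e)
deriv(f,g)
deriv(f,j)
deriv(g,d)
deriv(g,h)
deriv(j,a)
deriv(j,b)
deriv(j,c)
deriv(j,e)
deriv(j,j)

round 1: derive deriv(b,d) via R2 from blue(b,d)
round 1: derive deriv(c,c) via R2 from blue(c,c)
round 1: derive deriv(c,j) via R2 from blue(c,j)
round 1: derive deriv(d,c) via R2 from blue(d,c)
round 1: derive deriv(d,d) via R2 from blue(d,d)
round 1: derive deriv(d,h) via R2 from blue(d,h)
round 1: derive deriv(e,j) via R2 from blue(e,j)
round 1: derive deriv(f,b) via R2 from blue(f,b)
round 1: derive deriv(f,g) via R2 from blue(f,g)
round 1: derive deriv(g,d) via R2 from blue(g,d)
round 1: derive deriv(j,b) via R2 from blue(j,b)
round 2: derive deriv(b,h) via R3 from deriv(b,d), cites(d,h)
round 2: derive deriv(c,a) via R3 from deriv(c,j), cites(j,a)
round 2: derive deriv(c,e) via R3 from deriv(c,j), cites(j,e)
round 2: derive deriv(d,j) via R3 from deriv(d,c), cites(c,j)
round 2: derive deriv(e,a) via R3 from deriv(e,j), cites(j,a)
round 2: derive deriv(e,e) via R3 from deriv(e,j), cites(j,e)
round 2: derive deriv(f,c) via R3 from deriv(f,b), cites(b,c)
round 2: derive deriv(f,e) via R3 from deriv(f,b), cites(b,e)
round 2: derive deriv(f,j) via R3 from deriv(f,g), cites(g,j)
round 2: derive deriv(g,h) via R3 from deriv(g,d), cites(d,h)
round 2: derive deriv(j,c) via R3 from deriv(j,b), cites(b,c)
round 2: derive deriv(j,e) via R3 from deriv(j,b), cites(b,e)
round 3: derive deriv(d,a) via R3 from deriv(d,j), cites(j,a)
round 3: derive deriv(d,e) via R3 from deriv(d,j), cites(j,e)
round 3: derive deriv(f,a) via R3 from deriv(f,j), cites(j,a)
round 3: derive deriv(j,j) via R3 from deriv(j,c), cites(c,j)
round 4: derive deriv(j,a) via R3 from deriv(j,j), cites(j,a)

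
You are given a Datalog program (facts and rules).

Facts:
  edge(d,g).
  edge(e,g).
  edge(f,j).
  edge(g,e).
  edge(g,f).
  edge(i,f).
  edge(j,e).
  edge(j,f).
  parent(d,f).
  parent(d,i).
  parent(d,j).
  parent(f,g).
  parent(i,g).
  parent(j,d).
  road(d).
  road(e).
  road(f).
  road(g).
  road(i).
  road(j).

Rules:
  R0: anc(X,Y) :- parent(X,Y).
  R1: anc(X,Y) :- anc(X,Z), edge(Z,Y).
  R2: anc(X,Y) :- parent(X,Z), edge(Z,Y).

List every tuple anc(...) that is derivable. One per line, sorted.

round 1: derive anc(d,f) via R0 from parent(d,f)
round 1: derive anc(d,i) via R0 from parent(d,i)
round 1: derive anc(d,j) via R0 from parent(d,j)
round 1: derive anc(f,g) via R0 from parent(f,g)
round 1: derive anc(i,g) via R0 from parent(i,g)
round 1: derive anc(j,d) via R0 from parent(j,d)
round 1: derive anc(d,e) via R2 from parent(d,j), edge(j,e)
round 1: derive anc(f,e) via R2 from parent(f,g), edge(g,e)
round 1: derive anc(f,f) via R2 from parent(f,g), edge(g,f)
round 1: derive anc(i,e) via R2 from parent(i,g), edge(g,e)
round 1: derive anc(i,f) via R2 from parent(i,g), edge(g,f)
round 1: derive anc(j,g) via R2 from parent(j,d), edge(d,g)
round 2: derive anc(d,g) via R1 from anc(d,e), edge(e,g)
round 2: derive anc(f,j) via R1 from anc(f,f), edge(f,j)
round 2: derive anc(i,j) via R1 from anc(i,f), edge(f,j)
round 2: derive anc(j,e) via R1 from anc(j,g), edge(g,e)
round 2: derive anc(j,f) via R1 from anc(j,g), edge(g,f)
round 3: derive anc(j,j) via R1 from anc(j,f), edge(f,j)

anc(d,e)
anc(d,f)
anc(d,g)
anc(d,i)
anc(d,j)
anc(f,e)
anc(f,f)
anc(f,g)
anc(f,j)
anc(i,e)
anc(i,f)
anc(i,g)
anc(i,j)
anc(j,d)
anc(j,e)
anc(j,f)
anc(j,g)
anc(j,j)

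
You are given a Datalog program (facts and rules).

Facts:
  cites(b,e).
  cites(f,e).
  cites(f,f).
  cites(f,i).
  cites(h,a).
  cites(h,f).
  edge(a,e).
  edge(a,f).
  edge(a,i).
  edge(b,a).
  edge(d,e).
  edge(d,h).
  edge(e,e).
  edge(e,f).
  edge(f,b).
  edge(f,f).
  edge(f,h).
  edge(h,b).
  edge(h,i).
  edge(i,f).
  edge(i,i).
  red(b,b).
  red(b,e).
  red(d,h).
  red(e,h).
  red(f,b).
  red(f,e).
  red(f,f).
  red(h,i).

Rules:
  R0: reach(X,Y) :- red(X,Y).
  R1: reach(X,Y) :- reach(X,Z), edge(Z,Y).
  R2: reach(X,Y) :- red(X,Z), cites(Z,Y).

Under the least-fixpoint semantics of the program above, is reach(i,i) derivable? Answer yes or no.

no

round 1: derive reach(b,b) via R0 from red(b,b)
round 1: derive reach(b,e) via R0 from red(b,e)
round 1: derive reach(d,h) via R0 from red(d,h)
round 1: derive reach(e,h) via R0 from red(e,h)
round 1: derive reach(f,b) via R0 from red(f,b)
round 1: derive reach(f,e) via R0 from red(f,e)
round 1: derive reach(f,f) via R0 from red(f,f)
round 1: derive reach(h,i) via R0 from red(h,i)
round 1: derive reach(d,a) via R2 from red(d,h), cites(h,a)
round 1: derive reach(d,f) via R2 from red(d,h), cites(h,f)
round 1: derive reach(e,a) via R2 from red(e,h), cites(h,a)
round 1: derive reach(e,f) via R2 from red(e,h), cites(h,f)
round 1: derive reach(f,i) via R2 from red(f,f), cites(f,i)
round 2: derive reach(b,a) via R1 from reach(b,b), edge(b,a)
round 2: derive reach(b,f) via R1 from reach(b,e), edge(e,f)
round 2: derive reach(d,b) via R1 from reach(d,f), edge(f,b)
round 2: derive reach(d,e) via R1 from reach(d,a), edge(a,e)
round 2: derive reach(d,i) via R1 from reach(d,a), edge(a,i)
round 2: derive reach(e,b) via R1 from reach(e,f), edge(f,b)
round 2: derive reach(e,e) via R1 from reach(e,a), edge(a,e)
round 2: derive reach(e,i) via R1 from reach(e,a), edge(a,i)
round 2: derive reach(f,a) via R1 from reach(f,b), edge(b,a)
round 2: derive reach(f,h) via R1 from reach(f,f), edge(f,h)
round 2: derive reach(h,f) via R1 from reach(h,i), edge(i,f)
round 3: derive reach(b,h) via R1 from reach(b,f), edge(f,h)
round 3: derive reach(b,i) via R1 from reach(b,a), edge(a,i)
round 3: derive reach(h,b) via R1 from reach(h,f), edge(f,b)
round 3: derive reach(h,h) via R1 from reach(h,f), edge(f,h)
round 4: derive reach(h,a) via R1 from reach(h,b), edge(b,a)
round 5: derive reach(h,e) via R1 from reach(h,a), edge(a,e)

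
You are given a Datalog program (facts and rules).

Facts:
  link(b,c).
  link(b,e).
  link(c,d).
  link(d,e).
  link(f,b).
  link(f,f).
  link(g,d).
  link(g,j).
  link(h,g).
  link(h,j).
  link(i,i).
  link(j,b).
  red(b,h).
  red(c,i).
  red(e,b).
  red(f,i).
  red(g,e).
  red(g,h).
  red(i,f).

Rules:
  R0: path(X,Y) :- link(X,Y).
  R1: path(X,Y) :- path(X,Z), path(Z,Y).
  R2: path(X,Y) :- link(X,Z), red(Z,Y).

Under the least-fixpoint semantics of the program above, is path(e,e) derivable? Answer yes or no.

no

round 1: derive path(b,c) via R0 from link(b,c)
round 1: derive path(b,e) via R0 from link(b,e)
round 1: derive path(c,d) via R0 from link(c,d)
round 1: derive path(d,e) via R0 from link(d,e)
round 1: derive path(f,b) via R0 from link(f,b)
round 1: derive path(f,f) via R0 from link(f,f)
round 1: derive path(g,d) via R0 from link(g,d)
round 1: derive path(g,j) via R0 from link(g,j)
round 1: derive path(h,g) via R0 from link(h,g)
round 1: derive path(h,j) via R0 from link(h,j)
round 1: derive path(i,i) via R0 from link(i,i)
round 1: derive path(j,b) via R0 from link(j,b)
round 1: derive path(b,b) via R2 from link(b,e), red(e,b)
round 1: derive path(b,i) via R2 from link(b,c), red(c,i)
round 1: derive path(d,b) via R2 from link(d,e), red(e,b)
round 1: derive path(f,h) via R2 from link(f,b), red(b,h)
round 1: derive path(f,i) via R2 from link(f,f), red(f,i)
round 1: derive path(h,e) via R2 from link(h,g), red(g,e)
round 1: derive path(h,h) via R2 from link(h,g), red(g,h)
round 1: derive path(i,f) via R2 from link(i,i), red(i,f)
round 1: derive path(j,h) via R2 from link(j,b), red(b,h)
round 2: derive path(b,d) via R1 from path(b,c), path(c,d)
round 2: derive path(b,f) via R1 from path(b,i), path(i,f)
round 2: derive path(c,b) via R1 from path(c,d), path(d,b)
round 2: derive path(c,e) via R1 from path(c,d), path(d,e)
round 2: derive path(d,c) via R1 from path(d,b), path(b,c)
round 2: derive path(d,i) via R1 from path(d,b), path(b,i)
round 2: derive path(f,c) via R1 from path(f,b), path(b,c)
round 2: derive path(f,e) via R1 from path(f,b), path(b,e)
round 2: derive path(f,g) via R1 from path(f,h), path(h,g)
round 2: derive path(f,j) via R1 from path(f,h), path(h,j)
round 2: derive path(g,b) via R1 from path(g,d), path(d,b)
round 2: derive path(g,e) via R1 from path(g,d), path(d,e)
round 2: derive path(g,h) via R1 from path(g,j), path(j,h)
round 2: derive path(h,b) via R1 from path(h,j), path(j,b)
round 2: derive path(h,d) via R1 from path(h,g), path(g,d)
round 2: derive path(i,b) via R1 from path(i,f), path(f,b)
round 2: derive path(i,h) via R1 from path(i,f), path(f,h)
round 2: derive path(j,c) via R1 from path(j,b), path(b,c)
round 2: derive path(j,e) via R1 from path(j,b), path(b,e)
round 2: derive path(j,g) via R1 from path(j,h), path(h,g)
round 2: derive path(j,i) via R1 from path(j,b), path(b,i)
round 2: derive path(j,j) via R1 from path(j,h), path(h,j)
round 3: derive path(b,g) via R1 from path(b,f), path(f,g)
round 3: derive path(b,h) via R1 from path(b,f), path(f,h)
round 3: derive path(b,j) via R1 from path(b,f), path(f,j)
round 3: derive path(c,c) via R1 from path(c,b), path(b,c)
round 3: derive path(c,f) via R1 from path(c,b), path(b,f)
round 3: derive path(c,i) via R1 from path(c,b), path(b,i)
round 3: derive path(d,d) via R1 from path(d,b), path(b,d)
round 3: derive path(d,f) via R1 from path(d,b), path(b,f)
round 3: derive path(d,h) via R1 from path(d,i), path(i,h)
round 3: derive path(f,d) via R1 from path(f,b), path(b,d)
round 3: derive path(g,c) via R1 from path(g,b), path(b,c)
round 3: derive path(g,f) via R1 from path(g,b), path(b,f)
round 3: derive path(g,g) via R1 from path(g,h), path(h,g)
round 3: derive path(g,i) via R1 from path(g,b), path(b,i)
round 3: derive path(h,c) via R1 from path(h,b), path(b,c)
round 3: derive path(h,f) via R1 from path(h,b), path(b,f)
round 3: derive path(h,i) via R1 from path(h,b), path(b,i)
round 3: derive path(i,c) via R1 from path(i,b), path(b,c)
round 3: derive path(i,d) via R1 from path(i,b), path(b,d)
round 3: derive path(i,e) via R1 from path(i,b), path(b,e)
round 3: derive path(i,g) via R1 from path(i,f), path(f,g)
round 3: derive path(i,j) via R1 from path(i,f), path(f,j)
round 3: derive path(j,d) via R1 from path(j,b), path(b,d)
round 3: derive path(j,f) via R1 from path(j,b), path(b,f)
round 4: derive path(c,g) via R1 from path(c,b), path(b,g)
round 4: derive path(c,h) via R1 from path(c,b), path(b,h)
round 4: derive path(c,j) via R1 from path(c,b), path(b,j)
round 4: derive path(d,g) via R1 from path(d,b), path(b,g)
round 4: derive path(d,j) via R1 from path(d,b), path(b,j)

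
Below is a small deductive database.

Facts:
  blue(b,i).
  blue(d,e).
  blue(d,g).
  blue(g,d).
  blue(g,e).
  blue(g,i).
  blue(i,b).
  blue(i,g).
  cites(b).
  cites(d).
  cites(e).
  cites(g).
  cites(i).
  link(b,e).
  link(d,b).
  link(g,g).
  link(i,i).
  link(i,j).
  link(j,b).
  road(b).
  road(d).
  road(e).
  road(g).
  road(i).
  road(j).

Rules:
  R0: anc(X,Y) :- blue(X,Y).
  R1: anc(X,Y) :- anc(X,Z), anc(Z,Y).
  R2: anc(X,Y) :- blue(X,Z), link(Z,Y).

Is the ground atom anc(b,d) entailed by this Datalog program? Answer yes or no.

round 1: derive anc(b,i) via R0 from blue(b,i)
round 1: derive anc(d,e) via R0 from blue(d,e)
round 1: derive anc(d,g) via R0 from blue(d,g)
round 1: derive anc(g,d) via R0 from blue(g,d)
round 1: derive anc(g,e) via R0 from blue(g,e)
round 1: derive anc(g,i) via R0 from blue(g,i)
round 1: derive anc(i,b) via R0 from blue(i,b)
round 1: derive anc(i,g) via R0 from blue(i,g)
round 1: derive anc(b,j) via R2 from blue(b,i), link(i,j)
round 1: derive anc(g,b) via R2 from blue(g,d), link(d,b)
round 1: derive anc(g,j) via R2 from blue(g,i), link(i,j)
round 1: derive anc(i,e) via R2 from blue(i,b), link(b,e)
round 2: derive anc(b,b) via R1 from anc(b,i), anc(i,b)
round 2: derive anc(b,e) via R1 from anc(b,i), anc(i,e)
round 2: derive anc(b,g) via R1 from anc(b,i), anc(i,g)
round 2: derive anc(d,b) via R1 from anc(d,g), anc(g,b)
round 2: derive anc(d,d) via R1 from anc(d,g), anc(g,d)
round 2: derive anc(d,i) via R1 from anc(d,g), anc(g,i)
round 2: derive anc(d,j) via R1 from anc(d,g), anc(g,j)
round 2: derive anc(g,g) via R1 from anc(g,d), anc(d,g)
round 2: derive anc(i,d) via R1 from anc(i,g), anc(g,d)
round 2: derive anc(i,i) via R1 from anc(i,b), anc(b,i)
round 2: derive anc(i,j) via R1 from anc(i,b), anc(b,j)
round 3: derive anc(b,d) via R1 from anc(b,g), anc(g,d)

yes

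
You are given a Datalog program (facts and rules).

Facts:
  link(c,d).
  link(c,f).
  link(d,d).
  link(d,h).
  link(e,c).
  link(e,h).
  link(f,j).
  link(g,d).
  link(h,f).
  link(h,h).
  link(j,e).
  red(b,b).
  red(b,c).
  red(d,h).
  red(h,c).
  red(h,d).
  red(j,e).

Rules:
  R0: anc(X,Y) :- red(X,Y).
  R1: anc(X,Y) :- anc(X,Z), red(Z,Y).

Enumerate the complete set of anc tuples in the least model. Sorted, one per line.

round 1: derive anc(b,b) via R0 from red(b,b)
round 1: derive anc(b,c) via R0 from red(b,c)
round 1: derive anc(d,h) via R0 from red(d,h)
round 1: derive anc(h,c) via R0 from red(h,c)
round 1: derive anc(h,d) via R0 from red(h,d)
round 1: derive anc(j,e) via R0 from red(j,e)
round 2: derive anc(d,c) via R1 from anc(d,h), red(h,c)
round 2: derive anc(d,d) via R1 from anc(d,h), red(h,d)
round 2: derive anc(h,h) via R1 from anc(h,d), red(d,h)

anc(b,b)
anc(b,c)
anc(d,c)
anc(d,d)
anc(d,h)
anc(h,c)
anc(h,d)
anc(h,h)
anc(j,e)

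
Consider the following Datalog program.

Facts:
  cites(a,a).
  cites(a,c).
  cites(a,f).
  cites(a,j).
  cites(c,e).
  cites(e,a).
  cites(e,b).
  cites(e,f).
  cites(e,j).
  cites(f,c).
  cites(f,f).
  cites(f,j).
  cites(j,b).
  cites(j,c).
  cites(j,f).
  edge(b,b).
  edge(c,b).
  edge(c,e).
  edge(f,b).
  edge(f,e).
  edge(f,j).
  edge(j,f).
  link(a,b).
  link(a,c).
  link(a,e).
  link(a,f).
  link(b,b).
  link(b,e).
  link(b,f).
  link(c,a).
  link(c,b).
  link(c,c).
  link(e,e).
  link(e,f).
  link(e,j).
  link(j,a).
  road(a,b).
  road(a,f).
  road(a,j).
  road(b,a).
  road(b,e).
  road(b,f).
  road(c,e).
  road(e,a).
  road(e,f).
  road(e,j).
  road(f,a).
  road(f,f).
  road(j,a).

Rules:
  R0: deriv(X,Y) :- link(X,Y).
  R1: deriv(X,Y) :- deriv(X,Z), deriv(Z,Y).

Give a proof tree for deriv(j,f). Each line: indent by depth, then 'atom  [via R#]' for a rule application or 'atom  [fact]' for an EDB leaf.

round 1: derive deriv(a,b) via R0 from link(a,b)
round 1: derive deriv(a,c) via R0 from link(a,c)
round 1: derive deriv(a,e) via R0 from link(a,e)
round 1: derive deriv(a,f) via R0 from link(a,f)
round 1: derive deriv(b,b) via R0 from link(b,b)
round 1: derive deriv(b,e) via R0 from link(b,e)
round 1: derive deriv(b,f) via R0 from link(b,f)
round 1: derive deriv(c,a) via R0 from link(c,a)
round 1: derive deriv(c,b) via R0 from link(c,b)
round 1: derive deriv(c,c) via R0 from link(c,c)
round 1: derive deriv(e,e) via R0 from link(e,e)
round 1: derive deriv(e,f) via R0 from link(e,f)
round 1: derive deriv(e,j) via R0 from link(e,j)
round 1: derive deriv(j,a) via R0 from link(j,a)
round 2: derive deriv(a,a) via R1 from deriv(a,c), deriv(c,a)
round 2: derive deriv(a,j) via R1 from deriv(a,e), deriv(e,j)
round 2: derive deriv(b,j) via R1 from deriv(b,e), deriv(e,j)
round 2: derive deriv(c,e) via R1 from deriv(c,a), deriv(a,e)
round 2: derive deriv(c,f) via R1 from deriv(c,a), deriv(a,f)
round 2: derive deriv(e,a) via R1 from deriv(e,j), deriv(j,a)
round 2: derive deriv(j,b) via R1 from deriv(j,a), deriv(a,b)
round 2: derive deriv(j,c) via R1 from deriv(j,a), deriv(a,c)
round 2: derive deriv(j,e) via R1 from deriv(j,a), deriv(a,e)
round 2: derive deriv(j,f) via R1 from deriv(j,a), deriv(a,f)
round 3: derive deriv(b,a) via R1 from deriv(b,e), deriv(e,a)
round 3: derive deriv(b,c) via R1 from deriv(b,j), deriv(j,c)
round 3: derive deriv(c,j) via R1 from deriv(c,a), deriv(a,j)
round 3: derive deriv(e,b) via R1 from deriv(e,a), deriv(a,b)
round 3: derive deriv(e,c) via R1 from deriv(e,a), deriv(a,c)
round 3: derive deriv(j,j) via R1 from deriv(j,a), deriv(a,j)

deriv(j,f)  [via R1]
  deriv(j,a)  [via R0]
    link(j,a)  [fact]
  deriv(a,f)  [via R0]
    link(a,f)  [fact]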